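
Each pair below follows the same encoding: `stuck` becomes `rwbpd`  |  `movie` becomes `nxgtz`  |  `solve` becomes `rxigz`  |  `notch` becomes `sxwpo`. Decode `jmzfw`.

great

s(18)→r(17) and t(19)→w(22) fit y≡5x+5 (mod 26); the inverse of 5 mod 26 is 21. Each letter's alphabet position (a=0..z=25) is mapped through 5·x+5 mod 26 — an affine cipher.
Reversing it on jmzfw: j(9)→21·(9−5)≡6=g; m(12)→21·(12−5)≡17=r; z(25)→21·(25−5)≡4=e; f(5)→21·(5−5)≡0=a; w(22)→21·(22−5)≡19=t (all mod 26).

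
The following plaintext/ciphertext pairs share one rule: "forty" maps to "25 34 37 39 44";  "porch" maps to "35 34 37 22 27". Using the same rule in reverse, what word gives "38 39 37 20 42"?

f is letter #6 and maps to 25: an offset of 19. The number is (letter's place in the alphabet, a=1) + 19.
Undoing it on 38 39 37 20 42: 38→(38−19)÷1=19=s, 39→(39−19)÷1=20=t, 37→(37−19)÷1=18=r, 20→(20−19)÷1=1=a, 42→(42−19)÷1=23=w.

straw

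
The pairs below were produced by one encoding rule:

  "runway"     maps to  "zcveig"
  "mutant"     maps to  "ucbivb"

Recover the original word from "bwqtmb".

toilet

Each letter is shifted forward by 8 in the alphabet (a Caesar shift of +8).
Reversing it on bwqtmb: b−8=t, w−8=o, q−8=i, t−8=l, m−8=e, b−8=t.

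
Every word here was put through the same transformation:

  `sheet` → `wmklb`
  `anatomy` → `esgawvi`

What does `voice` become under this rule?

In sheet: s→w is +4, h→m is +5, e→k is +6, e→l is +7 — the shift increases by 1 each position. Each letter shifts forward by (position + 4), i.e. 4, 5, 6, … — the shift grows by one for each successive letter.
On voice: v+4=z, o+5=t, i+6=o, c+7=j, e+8=m.

ztojm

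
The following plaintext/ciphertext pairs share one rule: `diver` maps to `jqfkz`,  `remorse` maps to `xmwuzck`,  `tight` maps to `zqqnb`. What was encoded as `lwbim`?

force

Shifts by position in diver: pos 0: d→j (+6), pos 1: i→q (+8), pos 2: v→f (+10), pos 3: e→k (+6), pos 4: r→z (+8) — repeating every 3. It's a Vigenère-style cipher with numeric key [6,8,10]: position i shifts by key[i mod 3].
Decoding lwbim: l−6=f, w−8=o, b−10=r, i−6=c, m−8=e.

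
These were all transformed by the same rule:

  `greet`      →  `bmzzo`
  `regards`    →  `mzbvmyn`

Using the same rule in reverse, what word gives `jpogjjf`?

outlook

This is a Caesar cipher with shift 21.
Decoding jpogjjf: j−21=o, p−21=u, o−21=t, g−21=l, j−21=o, j−21=o, f−21=k.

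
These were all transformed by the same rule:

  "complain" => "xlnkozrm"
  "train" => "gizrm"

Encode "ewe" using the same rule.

vdv

Each pair mirrors across the alphabet (c↔x, o↔l, m↔n): positions sum to 25. Each letter is replaced by its mirror in the alphabet: a↔z, b↔y, c↔x, and so on (the Atbash cipher).
On ewe: e↔v, w↔d, e↔v.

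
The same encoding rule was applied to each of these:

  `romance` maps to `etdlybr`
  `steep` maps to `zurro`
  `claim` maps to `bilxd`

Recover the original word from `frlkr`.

weave

Each letter's alphabet position (a=0..z=25) is mapped through 21·x+11 mod 26 — an affine cipher.
Reversing it on frlkr: f(5)→5·(5−11)≡22=w; r(17)→5·(17−11)≡4=e; l(11)→5·(11−11)≡0=a; k(10)→5·(10−11)≡21=v; r(17)→5·(17−11)≡4=e (all mod 26).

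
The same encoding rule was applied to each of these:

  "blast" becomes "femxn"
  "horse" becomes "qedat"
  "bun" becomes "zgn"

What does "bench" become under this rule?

The output letters match the input read backwards, each shifted +12: blast reversed is tsalb. Read the word backwards and shift each letter +12.
For bench: reverse → hcneb; then shift: h+12=t, c+12=o, n+12=z, e+12=q, b+12=n.

tozqn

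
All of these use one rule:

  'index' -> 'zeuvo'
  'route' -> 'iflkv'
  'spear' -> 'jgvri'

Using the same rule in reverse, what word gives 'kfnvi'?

Compare letters: i→z is +17, n→e is +17, d→u is +17 — a constant shift. This is a Caesar cipher with shift 17.
Reversing it on kfnvi: k−17=t, f−17=o, n−17=w, v−17=e, i−17=r.

tower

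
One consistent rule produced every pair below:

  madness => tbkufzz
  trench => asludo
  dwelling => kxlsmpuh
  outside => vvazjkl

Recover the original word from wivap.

A repeating key of period 3 is used — shifts +7, +1, +7 over and over.
Decoding wivap: w−7=p, i−1=h, v−7=o, a−7=t, p−1=o.

photo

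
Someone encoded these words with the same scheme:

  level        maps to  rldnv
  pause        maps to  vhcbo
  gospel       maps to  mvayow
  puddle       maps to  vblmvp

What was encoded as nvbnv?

hotel

The shift increases by 1 at each position, starting from +6: 6, 7, 8, ….
Undoing it on nvbnv: n−6=h, v−7=o, b−8=t, n−9=e, v−10=l.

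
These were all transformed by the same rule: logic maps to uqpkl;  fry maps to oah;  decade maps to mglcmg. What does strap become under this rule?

bcacy

The shift depends on letter class: consonant l→u is +9, but vowel o→q is +2. Two shifts are in play — +2 for a/e/i/o/u, +9 for every other letter.
For strap: s(cons)+9=b, t(cons)+9=c, r(cons)+9=a, a(vowel)+2=c, p(cons)+9=y.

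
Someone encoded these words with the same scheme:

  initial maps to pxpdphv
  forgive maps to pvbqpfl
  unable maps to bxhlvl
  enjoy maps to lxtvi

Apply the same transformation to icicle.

pmpmvl

The shift depends on letter class: consonant n→x is +10, but vowel i→p is +7. Vowels shift forward by 7 and consonants shift forward by 10.
On icicle: i(vowel)+7=p, c(cons)+10=m, i(vowel)+7=p, c(cons)+10=m, l(cons)+10=v, e(vowel)+7=l.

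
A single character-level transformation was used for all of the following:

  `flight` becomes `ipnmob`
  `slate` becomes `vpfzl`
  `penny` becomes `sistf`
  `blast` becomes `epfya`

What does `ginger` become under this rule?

In flight: f→i is +3, l→p is +4, i→n is +5, g→m is +6 — the shift increases by 1 each position. The shift increases by 1 at each position, starting from +3: 3, 4, 5, ….
On ginger: g+3=j, i+4=m, n+5=s, g+6=m, e+7=l, r+8=z.

jmsmlz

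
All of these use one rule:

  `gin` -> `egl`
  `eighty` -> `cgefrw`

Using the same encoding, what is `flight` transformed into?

djgefr

Compare letters: g→e is +24, i→g is +24, n→l is +24 — a constant shift. Every letter moves 24 places later in the alphabet, wrapping around z→a.
On flight: f+24=d, l+24=j, i+24=g, g+24=e, h+24=f, t+24=r.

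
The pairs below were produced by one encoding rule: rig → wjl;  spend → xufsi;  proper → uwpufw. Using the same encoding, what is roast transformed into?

wpbxy

The shift depends on letter class: consonant r→w is +5, but vowel i→j is +1. Two shifts are in play — +1 for a/e/i/o/u, +5 for every other letter.
On roast: r(cons)+5=w, o(vowel)+1=p, a(vowel)+1=b, s(cons)+5=x, t(cons)+5=y.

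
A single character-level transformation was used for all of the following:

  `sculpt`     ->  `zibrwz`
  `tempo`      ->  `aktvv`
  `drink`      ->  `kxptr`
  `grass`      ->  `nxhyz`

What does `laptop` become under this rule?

sgwzvv

Shifts by position in sculpt: pos 0: s→z (+7), pos 1: c→i (+6), pos 2: u→b (+7), pos 3: l→r (+6) — repeating every 2. The shifts repeat in a cycle of length 2: positions 0,1,… shift by +7, +6, then the pattern repeats.
On laptop: l+7=s, a+6=g, p+7=w, t+6=z, o+7=v, p+6=v.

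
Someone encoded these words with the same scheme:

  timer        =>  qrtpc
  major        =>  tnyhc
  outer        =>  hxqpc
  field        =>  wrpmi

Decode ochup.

probe

t(19)→q(16) and i(8)→r(17) fit y≡7x+13 (mod 26); the inverse of 7 mod 26 is 15. This is an affine cipher: with a=0,…,z=25, each position x becomes (7x+13) mod 26.
Undoing it on ochup: o(14)→15·(14−13)≡15=p; c(2)→15·(2−13)≡17=r; h(7)→15·(7−13)≡14=o; u(20)→15·(20−13)≡1=b; p(15)→15·(15−13)≡4=e (all mod 26).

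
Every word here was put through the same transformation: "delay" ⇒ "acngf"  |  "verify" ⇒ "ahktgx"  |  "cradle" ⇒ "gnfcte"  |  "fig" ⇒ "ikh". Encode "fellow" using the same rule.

yqnngh

The output letters match the input read backwards, each shifted +2: delay reversed is yaled. Read the word backwards and shift each letter +2.
Applying it to fellow: reverse → wollef; then shift: w+2=y, o+2=q, l+2=n, l+2=n, e+2=g, f+2=h.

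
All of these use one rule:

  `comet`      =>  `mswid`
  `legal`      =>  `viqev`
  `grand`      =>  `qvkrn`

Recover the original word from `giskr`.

weigh

A repeating key of period 2 is used — shifts +10, +4 over and over.
Decoding giskr: g−10=w, i−4=e, s−10=i, k−4=g, r−10=h.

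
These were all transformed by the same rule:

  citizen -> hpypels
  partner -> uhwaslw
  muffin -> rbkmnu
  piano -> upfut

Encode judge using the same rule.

Shifts by position in citizen: pos 0: c→h (+5), pos 1: i→p (+7), pos 2: t→y (+5), pos 3: i→p (+7) — repeating every 2. It's a Vigenère-style cipher with numeric key [5,7]: position i shifts by key[i mod 2].
On judge: j+5=o, u+7=b, d+5=i, g+7=n, e+5=j.

obinj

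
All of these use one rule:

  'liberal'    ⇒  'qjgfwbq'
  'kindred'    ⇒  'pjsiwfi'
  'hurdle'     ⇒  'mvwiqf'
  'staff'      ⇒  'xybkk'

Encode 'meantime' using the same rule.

The shift depends on letter class: consonant l→q is +5, but vowel i→j is +1. Two shifts are in play — +1 for a/e/i/o/u, +5 for every other letter.
Applying it to meantime: m(cons)+5=r, e(vowel)+1=f, a(vowel)+1=b, n(cons)+5=s, t(cons)+5=y, i(vowel)+1=j, m(cons)+5=r, e(vowel)+1=f.

rfbsyjrf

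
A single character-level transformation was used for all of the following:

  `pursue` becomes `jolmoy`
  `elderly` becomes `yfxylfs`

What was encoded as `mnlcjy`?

Each letter is shifted forward by 20 in the alphabet (a Caesar shift of +20).
Undoing it on mnlcjy: m−20=s, n−20=t, l−20=r, c−20=i, j−20=p, y−20=e.

stripe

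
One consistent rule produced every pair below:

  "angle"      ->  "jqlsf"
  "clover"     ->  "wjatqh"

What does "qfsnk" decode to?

The output letters match the input read backwards, each shifted +5: angle reversed is elgna. The word is reversed, then every letter is shifted forward by 5.
Undoing it on qfsnk: shift back: q−5=l, f−5=a, s−5=n, n−5=i, k−5=f → lanif; then reverse → final.

final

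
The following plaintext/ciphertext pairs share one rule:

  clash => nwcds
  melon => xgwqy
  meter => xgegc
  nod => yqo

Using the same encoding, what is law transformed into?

The shift depends on letter class: consonant c→n is +11, but vowel a→c is +2. The rule splits by letter class: vowels +2, consonants +11.
On law: l(cons)+11=w, a(vowel)+2=c, w(cons)+11=h.

wch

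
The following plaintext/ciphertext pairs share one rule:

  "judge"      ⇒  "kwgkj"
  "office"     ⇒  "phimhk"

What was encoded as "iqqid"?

honey

In judge: j→k is +1, u→w is +2, d→g is +3, g→k is +4 — the shift increases by 1 each position. The shift increases by 1 at each position, starting from +1: 1, 2, 3, ….
Decoding iqqid: i−1=h, q−2=o, q−3=n, i−4=e, d−5=y.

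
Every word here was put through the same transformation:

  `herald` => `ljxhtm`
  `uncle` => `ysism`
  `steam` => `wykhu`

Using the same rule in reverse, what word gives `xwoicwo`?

In herald: h→l is +4, e→j is +5, r→x is +6, a→h is +7 — the shift increases by 1 each position. The shift increases by 1 at each position, starting from +4: 4, 5, 6, ….
Undoing it on xwoicwo: x−4=t, w−5=r, o−6=i, i−7=b, c−8=u, w−9=n, o−10=e.

tribune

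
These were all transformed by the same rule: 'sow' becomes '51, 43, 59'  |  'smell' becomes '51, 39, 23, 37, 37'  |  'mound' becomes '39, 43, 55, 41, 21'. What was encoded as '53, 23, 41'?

ten

Each letter becomes 2×(its alphabet position, a=1..z=26) + 13.
Decoding 53, 23, 41: 53→(53−13)÷2=20=t, 23→(23−13)÷2=5=e, 41→(41−13)÷2=14=n.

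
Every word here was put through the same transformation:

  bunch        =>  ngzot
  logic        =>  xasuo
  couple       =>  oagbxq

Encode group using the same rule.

Each letter is shifted forward by 12 in the alphabet (a Caesar shift of +12).
For group: g+12=s, r+12=d, o+12=a, u+12=g, p+12=b.

sdagb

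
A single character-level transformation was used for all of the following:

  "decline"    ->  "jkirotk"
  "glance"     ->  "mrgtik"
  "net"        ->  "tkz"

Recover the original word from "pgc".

Compare letters: d→j is +6, e→k is +6, c→i is +6 — a constant shift. This is a Caesar cipher with shift 6.
Undoing it on pgc: p−6=j, g−6=a, c−6=w.

jaw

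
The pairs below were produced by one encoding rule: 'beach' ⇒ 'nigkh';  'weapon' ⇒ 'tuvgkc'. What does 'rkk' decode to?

The word is reversed, then every letter is shifted forward by 6.
Decoding rkk: shift back: r−6=l, k−6=e, k−6=e → lee; then reverse → eel.

eel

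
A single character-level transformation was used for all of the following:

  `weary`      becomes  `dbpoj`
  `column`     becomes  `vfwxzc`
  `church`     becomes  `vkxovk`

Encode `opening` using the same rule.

fibcnch

w(22)→d(3) and e(4)→b(1) fit y≡3x+15 (mod 26); the inverse of 3 mod 26 is 9. Each letter's alphabet position (a=0..z=25) is mapped through 3·x+15 mod 26 — an affine cipher.
On opening: o(14)→3·14+15≡5=f; p(15)→3·15+15≡8=i; e(4)→3·4+15≡1=b; n(13)→3·13+15≡2=c; i(8)→3·8+15≡13=n; n(13)→3·13+15≡2=c; g(6)→3·6+15≡7=h (all mod 26).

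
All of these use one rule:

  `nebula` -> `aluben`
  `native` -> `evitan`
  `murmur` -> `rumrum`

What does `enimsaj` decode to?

jasmine

The output letters match the input read backwards: nebula reversed is aluben. The word is simply reversed.
Undoing it on enimsaj: then reverse → jasmine.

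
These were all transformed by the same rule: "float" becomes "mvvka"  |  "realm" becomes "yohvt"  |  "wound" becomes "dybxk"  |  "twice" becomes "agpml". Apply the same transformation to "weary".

It's a Vigenère-style cipher with numeric key [7,10]: position i shifts by key[i mod 2].
On weary: w+7=d, e+10=o, a+7=h, r+10=b, y+7=f.

dohbf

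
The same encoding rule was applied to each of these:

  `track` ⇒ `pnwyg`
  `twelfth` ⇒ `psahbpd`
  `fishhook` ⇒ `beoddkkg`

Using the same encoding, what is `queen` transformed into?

mqaaj

Compare letters: t→p is +22, r→n is +22, a→w is +22 — a constant shift. It's a constant shift of +22 (ROT22).
Applying it to queen: q+22=m, u+22=q, e+22=a, e+22=a, n+22=j.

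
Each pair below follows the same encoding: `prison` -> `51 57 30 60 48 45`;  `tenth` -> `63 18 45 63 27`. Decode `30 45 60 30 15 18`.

inside

Each letter becomes 3×(its alphabet position, a=1..z=26) + 3.
Decoding 30 45 60 30 15 18: 30→(30−3)÷3=9=i, 45→(45−3)÷3=14=n, 60→(60−3)÷3=19=s, 30→(30−3)÷3=9=i, 15→(15−3)÷3=4=d, 18→(18−3)÷3=5=e.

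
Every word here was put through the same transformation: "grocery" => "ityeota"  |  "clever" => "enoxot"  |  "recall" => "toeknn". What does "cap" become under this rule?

Vowels shift forward by 10 and consonants shift forward by 2.
For cap: c(cons)+2=e, a(vowel)+10=k, p(cons)+2=r.

ekr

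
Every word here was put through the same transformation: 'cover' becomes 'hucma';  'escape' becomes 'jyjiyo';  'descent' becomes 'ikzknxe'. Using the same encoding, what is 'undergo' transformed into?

ztkmaqz

In cover: c→h is +5, o→u is +6, v→c is +7, e→m is +8 — the shift increases by 1 each position. Letter i (0-indexed) is shifted by i+5, so successive shifts are 5, 6, 7, ….
Applying it to undergo: u+5=z, n+6=t, d+7=k, e+8=m, r+9=a, g+10=q, o+11=z.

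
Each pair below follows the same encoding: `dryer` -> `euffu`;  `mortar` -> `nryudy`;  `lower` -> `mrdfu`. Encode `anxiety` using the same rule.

bqejhaz

The shifts repeat in a cycle of length 3: positions 0,1,… shift by +1, +3, +7, then the pattern repeats.
On anxiety: a+1=b, n+3=q, x+7=e, i+1=j, e+3=h, t+7=a, y+1=z.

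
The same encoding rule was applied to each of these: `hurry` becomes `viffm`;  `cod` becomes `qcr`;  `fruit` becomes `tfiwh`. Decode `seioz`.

Each letter is shifted forward by 14 in the alphabet (a Caesar shift of +14).
Decoding seioz: s−14=e, e−14=q, i−14=u, o−14=a, z−14=l.

equal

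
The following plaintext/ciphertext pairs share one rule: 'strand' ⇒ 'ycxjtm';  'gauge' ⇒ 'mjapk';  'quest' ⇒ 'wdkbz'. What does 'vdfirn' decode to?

puzzle

It's a Vigenère-style cipher with numeric key [6,9]: position i shifts by key[i mod 2].
Decoding vdfirn: v−6=p, d−9=u, f−6=z, i−9=z, r−6=l, n−9=e.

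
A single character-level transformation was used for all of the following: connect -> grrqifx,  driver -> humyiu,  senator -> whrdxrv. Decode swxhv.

Shifts by position in connect: pos 0: c→g (+4), pos 1: o→r (+3), pos 2: n→r (+4), pos 3: n→q (+3) — repeating every 2. A repeating key of period 2 is used — shifts +4, +3 over and over.
Reversing it on swxhv: s−4=o, w−3=t, x−4=t, h−3=e, v−4=r.

otter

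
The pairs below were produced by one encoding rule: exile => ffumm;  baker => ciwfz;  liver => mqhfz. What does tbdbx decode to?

strap

A repeating key of period 3 is used — shifts +1, +8, +12 over and over.
Undoing it on tbdbx: t−1=s, b−8=t, d−12=r, b−1=a, x−8=p.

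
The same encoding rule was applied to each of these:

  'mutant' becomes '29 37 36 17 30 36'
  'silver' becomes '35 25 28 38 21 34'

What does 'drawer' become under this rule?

20 34 17 39 21 34

m is letter #13 and maps to 29: an offset of 16. The number is (letter's place in the alphabet, a=1) + 16.
Applying it to drawer: d=4→20, r=18→34, a=1→17, w=23→39, e=5→21, r=18→34.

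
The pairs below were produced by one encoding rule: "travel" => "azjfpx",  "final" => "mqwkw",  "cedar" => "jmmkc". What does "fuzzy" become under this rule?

mcijj

The shift increases by 1 at each position, starting from +7: 7, 8, 9, ….
Applying it to fuzzy: f+7=m, u+8=c, z+9=i, z+10=j, y+11=j.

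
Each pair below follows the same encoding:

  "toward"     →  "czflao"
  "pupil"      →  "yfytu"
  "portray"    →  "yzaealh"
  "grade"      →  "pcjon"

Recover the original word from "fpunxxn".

Shifts by position in toward: pos 0: t→c (+9), pos 1: o→z (+11), pos 2: w→f (+9), pos 3: a→l (+11) — repeating every 2. The shifts repeat in a cycle of length 2: positions 0,1,… shift by +9, +11, then the pattern repeats.
Decoding fpunxxn: f−9=w, p−11=e, u−9=l, n−11=c, x−9=o, x−11=m, n−9=e.

welcome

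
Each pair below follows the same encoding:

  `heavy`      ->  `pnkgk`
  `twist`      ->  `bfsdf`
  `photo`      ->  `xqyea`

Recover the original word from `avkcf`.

smart

In heavy: h→p is +8, e→n is +9, a→k is +10, v→g is +11 — the shift increases by 1 each position. The shift increases by 1 at each position, starting from +8: 8, 9, 10, ….
Decoding avkcf: a−8=s, v−9=m, k−10=a, c−11=r, f−12=t.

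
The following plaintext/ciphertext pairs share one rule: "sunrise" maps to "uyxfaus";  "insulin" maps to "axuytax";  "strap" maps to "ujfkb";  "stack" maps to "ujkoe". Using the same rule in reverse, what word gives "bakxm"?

piano

s(18)→u(20) and u(20)→y(24) fit y≡15x+10 (mod 26); the inverse of 15 mod 26 is 7. This is an affine cipher: with a=0,…,z=25, each position x becomes (15x+10) mod 26.
Decoding bakxm: b(1)→7·(1−10)≡15=p; a(0)→7·(0−10)≡8=i; k(10)→7·(10−10)≡0=a; x(23)→7·(23−10)≡13=n; m(12)→7·(12−10)≡14=o (all mod 26).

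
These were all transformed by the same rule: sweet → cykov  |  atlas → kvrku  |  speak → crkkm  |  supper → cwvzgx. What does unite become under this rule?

Shifts by position in sweet: pos 0: s→c (+10), pos 1: w→y (+2), pos 2: e→k (+6), pos 3: e→o (+10), pos 4: t→v (+2) — repeating every 3. The shifts repeat in a cycle of length 3: positions 0,1,… shift by +10, +2, +6, then the pattern repeats.
For unite: u+10=e, n+2=p, i+6=o, t+10=d, e+2=g.

epodg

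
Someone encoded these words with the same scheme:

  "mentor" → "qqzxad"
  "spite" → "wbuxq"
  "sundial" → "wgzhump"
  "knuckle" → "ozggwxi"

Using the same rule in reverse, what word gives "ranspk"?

The shifts repeat in a cycle of length 3: positions 0,1,… shift by +4, +12, +12, then the pattern repeats.
Undoing it on ranspk: r−4=n, a−12=o, n−12=b, s−4=o, p−12=d, k−12=y.

nobody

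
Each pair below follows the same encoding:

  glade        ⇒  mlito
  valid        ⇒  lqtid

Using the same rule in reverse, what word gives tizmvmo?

general

Two steps: reverse the string, then apply a Caesar shift of +8.
Reversing it on tizmvmo: shift back: t−8=l, i−8=a, z−8=r, m−8=e, v−8=n, m−8=e, o−8=g → lareneg; then reverse → general.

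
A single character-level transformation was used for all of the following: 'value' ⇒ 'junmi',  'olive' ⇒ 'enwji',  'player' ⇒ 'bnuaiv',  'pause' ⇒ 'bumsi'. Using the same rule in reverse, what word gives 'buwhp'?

paint

Treating letters as 0–25, the rule is x ↦ 23x + 20 (mod 26).
Decoding buwhp: b(1)→17·(1−20)≡15=p; u(20)→17·(20−20)≡0=a; w(22)→17·(22−20)≡8=i; h(7)→17·(7−20)≡13=n; p(15)→17·(15−20)≡19=t (all mod 26).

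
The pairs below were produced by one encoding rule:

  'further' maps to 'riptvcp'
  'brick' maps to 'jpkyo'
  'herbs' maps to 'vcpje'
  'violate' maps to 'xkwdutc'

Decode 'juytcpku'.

bacteria

f(5)→r(17) and u(20)→i(8) fit y≡15x+20 (mod 26); the inverse of 15 mod 26 is 7. This is an affine cipher: with a=0,…,z=25, each position x becomes (15x+20) mod 26.
Decoding juytcpku: j(9)→7·(9−20)≡1=b; u(20)→7·(20−20)≡0=a; y(24)→7·(24−20)≡2=c; t(19)→7·(19−20)≡19=t; c(2)→7·(2−20)≡4=e; p(15)→7·(15−20)≡17=r; k(10)→7·(10−20)≡8=i; u(20)→7·(20−20)≡0=a (all mod 26).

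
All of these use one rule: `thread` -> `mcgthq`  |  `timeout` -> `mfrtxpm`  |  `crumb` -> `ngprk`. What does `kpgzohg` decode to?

burglar

t(19)→m(12) and h(7)→c(2) fit y≡3x+7 (mod 26); the inverse of 3 mod 26 is 9. This is an affine cipher: with a=0,…,z=25, each position x becomes (3x+7) mod 26.
Reversing it on kpgzohg: k(10)→9·(10−7)≡1=b; p(15)→9·(15−7)≡20=u; g(6)→9·(6−7)≡17=r; z(25)→9·(25−7)≡6=g; o(14)→9·(14−7)≡11=l; h(7)→9·(7−7)≡0=a; g(6)→9·(6−7)≡17=r (all mod 26).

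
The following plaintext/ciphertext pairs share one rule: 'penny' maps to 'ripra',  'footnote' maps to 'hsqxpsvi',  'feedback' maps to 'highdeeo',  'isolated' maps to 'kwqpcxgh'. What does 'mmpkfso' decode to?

Shifts by position in penny: pos 0: p→r (+2), pos 1: e→i (+4), pos 2: n→p (+2), pos 3: n→r (+4) — repeating every 2. A repeating key of period 2 is used — shifts +2, +4 over and over.
Undoing it on mmpkfso: m−2=k, m−4=i, p−2=n, k−4=g, f−2=d, s−4=o, o−2=m.

kingdom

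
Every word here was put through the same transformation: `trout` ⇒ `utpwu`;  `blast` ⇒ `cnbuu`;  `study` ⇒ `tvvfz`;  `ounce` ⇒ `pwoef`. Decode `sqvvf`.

Shifts by position in trout: pos 0: t→u (+1), pos 1: r→t (+2), pos 2: o→p (+1), pos 3: u→w (+2) — repeating every 2. The shifts repeat in a cycle of length 2: positions 0,1,… shift by +1, +2, then the pattern repeats.
Undoing it on sqvvf: s−1=r, q−2=o, v−1=u, v−2=t, f−1=e.

route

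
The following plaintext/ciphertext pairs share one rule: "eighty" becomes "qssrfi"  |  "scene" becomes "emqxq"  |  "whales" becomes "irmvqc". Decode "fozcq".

The shifts repeat in a cycle of length 2: positions 0,1,… shift by +12, +10, then the pattern repeats.
Decoding fozcq: f−12=t, o−10=e, z−12=n, c−10=s, q−12=e.

tense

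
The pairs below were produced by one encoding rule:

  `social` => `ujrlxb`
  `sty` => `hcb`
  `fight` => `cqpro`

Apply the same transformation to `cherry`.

haanql

The output letters match the input read backwards, each shifted +9: social reversed is laicos. The word is reversed, then every letter is shifted forward by 9.
On cherry: reverse → yrrehc; then shift: y+9=h, r+9=a, r+9=a, e+9=n, h+9=q, c+9=l.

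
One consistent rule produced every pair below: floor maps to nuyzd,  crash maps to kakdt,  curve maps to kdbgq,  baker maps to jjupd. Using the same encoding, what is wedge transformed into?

ennrq

In floor: f→n is +8, l→u is +9, o→y is +10, o→z is +11 — the shift increases by 1 each position. Each letter shifts forward by (position + 8), i.e. 8, 9, 10, … — the shift grows by one for each successive letter.
On wedge: w+8=e, e+9=n, d+10=n, g+11=r, e+12=q.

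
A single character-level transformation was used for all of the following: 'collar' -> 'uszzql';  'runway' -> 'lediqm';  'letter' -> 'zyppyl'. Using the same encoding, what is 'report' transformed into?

Treating letters as 0–25, the rule is x ↦ 15x + 16 (mod 26).
For report: r(17)→15·17+16≡11=l; e(4)→15·4+16≡24=y; p(15)→15·15+16≡7=h; o(14)→15·14+16≡18=s; r(17)→15·17+16≡11=l; t(19)→15·19+16≡15=p (all mod 26).

lyhslp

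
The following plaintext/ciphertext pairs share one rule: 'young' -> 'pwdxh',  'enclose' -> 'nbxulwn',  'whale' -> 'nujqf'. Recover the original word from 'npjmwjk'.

The output letters match the input read backwards, each shifted +9: young reversed is gnuoy. Two steps: reverse the string, then apply a Caesar shift of +9.
Decoding npjmwjk: shift back: n−9=e, p−9=g, j−9=a, m−9=d, w−9=n, j−9=a, k−9=b → egadnab; then reverse → bandage.

bandage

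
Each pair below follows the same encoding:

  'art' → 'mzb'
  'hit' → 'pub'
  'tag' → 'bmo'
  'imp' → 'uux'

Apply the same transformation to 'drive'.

lzudq

The shift depends on letter class: consonant r→z is +8, but vowel a→m is +12. Two shifts are in play — +12 for a/e/i/o/u, +8 for every other letter.
Applying it to drive: d(cons)+8=l, r(cons)+8=z, i(vowel)+12=u, v(cons)+8=d, e(vowel)+12=q.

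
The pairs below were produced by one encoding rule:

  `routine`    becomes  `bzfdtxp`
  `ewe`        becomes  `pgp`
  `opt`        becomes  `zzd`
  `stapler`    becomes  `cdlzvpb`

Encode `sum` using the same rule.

cfw

The shift depends on letter class: consonant r→b is +10, but vowel o→z is +11. The rule splits by letter class: vowels +11, consonants +10.
On sum: s(cons)+10=c, u(vowel)+11=f, m(cons)+10=w.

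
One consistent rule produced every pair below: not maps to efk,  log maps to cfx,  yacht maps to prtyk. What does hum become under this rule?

yld

This is a Caesar cipher with shift 17.
On hum: h+17=y, u+17=l, m+17=d.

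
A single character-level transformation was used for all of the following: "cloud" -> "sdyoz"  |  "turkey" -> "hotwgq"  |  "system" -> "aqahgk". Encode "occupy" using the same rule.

yssofq

c(2)→s(18) and l(11)→d(3) fit y≡7x+4 (mod 26); the inverse of 7 mod 26 is 15. Treating letters as 0–25, the rule is x ↦ 7x + 4 (mod 26).
For occupy: o(14)→7·14+4≡24=y; c(2)→7·2+4≡18=s; c(2)→7·2+4≡18=s; u(20)→7·20+4≡14=o; p(15)→7·15+4≡5=f; y(24)→7·24+4≡16=q (all mod 26).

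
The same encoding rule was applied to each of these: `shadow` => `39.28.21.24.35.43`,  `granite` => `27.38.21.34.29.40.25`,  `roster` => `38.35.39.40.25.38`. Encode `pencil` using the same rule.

36.25.34.23.29.32

s is letter #19 and maps to 39: an offset of 20. The number is (letter's place in the alphabet, a=1) + 20.
Applying it to pencil: p=16→36, e=5→25, n=14→34, c=3→23, i=9→29, l=12→32.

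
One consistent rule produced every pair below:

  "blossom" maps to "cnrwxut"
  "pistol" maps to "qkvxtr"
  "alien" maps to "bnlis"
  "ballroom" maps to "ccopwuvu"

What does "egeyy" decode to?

debut

In blossom: b→c is +1, l→n is +2, o→r is +3, s→w is +4 — the shift increases by 1 each position. Letter i (0-indexed) is shifted by i+1, so successive shifts are 1, 2, 3, ….
Decoding egeyy: e−1=d, g−2=e, e−3=b, y−4=u, y−5=t.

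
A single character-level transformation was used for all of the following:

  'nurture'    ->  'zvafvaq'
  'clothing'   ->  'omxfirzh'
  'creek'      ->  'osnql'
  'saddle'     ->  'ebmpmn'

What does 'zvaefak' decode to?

nursery

Shifts by position in nurture: pos 0: n→z (+12), pos 1: u→v (+1), pos 2: r→a (+9), pos 3: t→f (+12), pos 4: u→v (+1), pos 5: r→a (+9) — repeating every 3. A repeating key of period 3 is used — shifts +12, +1, +9 over and over.
Undoing it on zvaefak: z−12=n, v−1=u, a−9=r, e−12=s, f−1=e, a−9=r, k−12=y.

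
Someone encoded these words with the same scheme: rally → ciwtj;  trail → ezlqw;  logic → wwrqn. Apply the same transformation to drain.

The shifts repeat in a cycle of length 2: positions 0,1,… shift by +11, +8, then the pattern repeats.
For drain: d+11=o, r+8=z, a+11=l, i+8=q, n+11=y.

ozlqy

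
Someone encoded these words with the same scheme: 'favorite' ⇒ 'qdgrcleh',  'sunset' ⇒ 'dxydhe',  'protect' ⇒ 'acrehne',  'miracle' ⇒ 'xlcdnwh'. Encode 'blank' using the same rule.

The shift depends on letter class: consonant f→q is +11, but vowel a→d is +3. Vowels shift forward by 3 and consonants shift forward by 11.
For blank: b(cons)+11=m, l(cons)+11=w, a(vowel)+3=d, n(cons)+11=y, k(cons)+11=v.

mwdyv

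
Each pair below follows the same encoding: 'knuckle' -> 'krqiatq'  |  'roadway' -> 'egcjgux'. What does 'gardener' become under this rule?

The word is reversed, then every letter is shifted forward by 6.
On gardener: reverse → renedrag; then shift: r+6=x, e+6=k, n+6=t, e+6=k, d+6=j, r+6=x, a+6=g, g+6=m.

xktkjxgm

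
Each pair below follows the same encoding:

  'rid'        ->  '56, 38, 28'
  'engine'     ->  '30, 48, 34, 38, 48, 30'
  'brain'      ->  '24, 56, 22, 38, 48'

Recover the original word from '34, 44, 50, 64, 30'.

glove

The formula is n = 2×(alphabet index, a=1) + 20.
Decoding 34, 44, 50, 64, 30: 34→(34−20)÷2=7=g, 44→(44−20)÷2=12=l, 50→(50−20)÷2=15=o, 64→(64−20)÷2=22=v, 30→(30−20)÷2=5=e.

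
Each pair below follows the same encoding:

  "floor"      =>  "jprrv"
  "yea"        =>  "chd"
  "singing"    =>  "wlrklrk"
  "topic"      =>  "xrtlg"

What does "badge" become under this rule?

Vowels shift forward by 3 and consonants shift forward by 4.
Applying it to badge: b(cons)+4=f, a(vowel)+3=d, d(cons)+4=h, g(cons)+4=k, e(vowel)+3=h.

fdhkh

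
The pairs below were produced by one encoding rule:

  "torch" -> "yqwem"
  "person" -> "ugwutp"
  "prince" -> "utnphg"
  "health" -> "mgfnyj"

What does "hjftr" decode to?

charm

Shifts by position in torch: pos 0: t→y (+5), pos 1: o→q (+2), pos 2: r→w (+5), pos 3: c→e (+2) — repeating every 2. The shifts repeat in a cycle of length 2: positions 0,1,… shift by +5, +2, then the pattern repeats.
Decoding hjftr: h−5=c, j−2=h, f−5=a, t−2=r, r−5=m.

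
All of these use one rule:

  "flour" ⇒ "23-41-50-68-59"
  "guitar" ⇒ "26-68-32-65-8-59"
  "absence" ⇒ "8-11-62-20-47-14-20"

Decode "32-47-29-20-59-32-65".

f(#6)→23 and l(#12)→41: differences scale by 3, so n = 3·pos + 5. The formula is n = 3×(alphabet index, a=1) + 5.
Decoding 32-47-29-20-59-32-65: 32→(32−5)÷3=9=i, 47→(47−5)÷3=14=n, 29→(29−5)÷3=8=h, 20→(20−5)÷3=5=e, 59→(59−5)÷3=18=r, 32→(32−5)÷3=9=i, 65→(65−5)÷3=20=t.

inherit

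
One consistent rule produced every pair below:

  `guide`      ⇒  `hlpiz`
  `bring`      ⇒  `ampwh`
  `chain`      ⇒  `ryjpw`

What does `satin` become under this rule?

g(6)→h(7) and u(20)→l(11) fit y≡17x+9 (mod 26); the inverse of 17 mod 26 is 23. Treating letters as 0–25, the rule is x ↦ 17x + 9 (mod 26).
On satin: s(18)→17·18+9≡3=d; a(0)→17·0+9≡9=j; t(19)→17·19+9≡20=u; i(8)→17·8+9≡15=p; n(13)→17·13+9≡22=w (all mod 26).

djupw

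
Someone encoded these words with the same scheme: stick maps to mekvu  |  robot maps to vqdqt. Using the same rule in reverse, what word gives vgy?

wet

Read the word backwards and shift each letter +2.
Undoing it on vgy: shift back: v−2=t, g−2=e, y−2=w → tew; then reverse → wet.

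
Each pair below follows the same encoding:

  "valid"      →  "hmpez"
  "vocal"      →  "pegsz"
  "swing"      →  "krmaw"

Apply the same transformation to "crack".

The output letters match the input read backwards, each shifted +4: valid reversed is dilav. Read the word backwards and shift each letter +4.
Applying it to crack: reverse → kcarc; then shift: k+4=o, c+4=g, a+4=e, r+4=v, c+4=g.

ogevg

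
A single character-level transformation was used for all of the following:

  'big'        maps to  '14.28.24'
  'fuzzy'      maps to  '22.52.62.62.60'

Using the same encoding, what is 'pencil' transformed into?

42.20.38.16.28.34

b(#2)→14 and i(#9)→28: differences scale by 2, so n = 2·pos + 10. The formula is n = 2×(alphabet index, a=1) + 10.
Applying it to pencil: p=16→42, e=5→20, n=14→38, c=3→16, i=9→28, l=12→34.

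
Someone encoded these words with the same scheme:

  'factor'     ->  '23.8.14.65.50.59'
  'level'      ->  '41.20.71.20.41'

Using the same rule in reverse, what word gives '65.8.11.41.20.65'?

tablet

With a=1..z=26, the number is 3·pos + 5.
Undoing it on 65.8.11.41.20.65: 65→(65−5)÷3=20=t, 8→(8−5)÷3=1=a, 11→(11−5)÷3=2=b, 41→(41−5)÷3=12=l, 20→(20−5)÷3=5=e, 65→(65−5)÷3=20=t.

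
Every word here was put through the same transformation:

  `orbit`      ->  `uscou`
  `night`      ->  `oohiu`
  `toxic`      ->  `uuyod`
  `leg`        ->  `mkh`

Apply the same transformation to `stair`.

tugos

The rule splits by letter class: vowels +6, consonants +1.
On stair: s(cons)+1=t, t(cons)+1=u, a(vowel)+6=g, i(vowel)+6=o, r(cons)+1=s.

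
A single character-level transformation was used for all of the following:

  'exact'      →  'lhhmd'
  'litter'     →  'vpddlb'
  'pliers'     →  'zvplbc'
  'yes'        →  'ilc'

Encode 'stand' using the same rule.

The shift depends on letter class: consonant x→h is +10, but vowel e→l is +7. The rule splits by letter class: vowels +7, consonants +10.
On stand: s(cons)+10=c, t(cons)+10=d, a(vowel)+7=h, n(cons)+10=x, d(cons)+10=n.

cdhxn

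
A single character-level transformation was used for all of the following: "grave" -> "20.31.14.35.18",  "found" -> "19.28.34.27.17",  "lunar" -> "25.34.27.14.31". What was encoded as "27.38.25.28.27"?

nylon

g is letter #7 and maps to 20: an offset of 13. The number is (letter's place in the alphabet, a=1) + 13.
Reversing it on 27.38.25.28.27: 27→(27−13)÷1=14=n, 38→(38−13)÷1=25=y, 25→(25−13)÷1=12=l, 28→(28−13)÷1=15=o, 27→(27−13)÷1=14=n.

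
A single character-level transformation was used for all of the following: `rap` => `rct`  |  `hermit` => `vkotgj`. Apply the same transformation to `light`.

vjikn

The output letters match the input read backwards, each shifted +2: rap reversed is par. The word is reversed, then every letter is shifted forward by 2.
For light: reverse → thgil; then shift: t+2=v, h+2=j, g+2=i, i+2=k, l+2=n.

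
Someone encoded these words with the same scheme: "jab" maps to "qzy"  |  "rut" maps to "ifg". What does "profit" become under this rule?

Each pair mirrors across the alphabet (j↔q, a↔z, b↔y): positions sum to 25. This is the alphabet-reversal cipher (Atbash): a becomes z, b becomes y, etc.
Applying it to profit: p↔k, r↔i, o↔l, f↔u, i↔r, t↔g.

kilurg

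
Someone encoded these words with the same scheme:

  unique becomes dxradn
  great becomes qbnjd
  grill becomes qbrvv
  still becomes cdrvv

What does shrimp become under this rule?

The shift depends on letter class: consonant n→x is +10, but vowel u→d is +9. The rule splits by letter class: vowels +9, consonants +10.
On shrimp: s(cons)+10=c, h(cons)+10=r, r(cons)+10=b, i(vowel)+9=r, m(cons)+10=w, p(cons)+10=z.

crbrwz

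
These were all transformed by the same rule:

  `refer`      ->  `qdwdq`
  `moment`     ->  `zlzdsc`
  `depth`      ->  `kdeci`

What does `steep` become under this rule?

jcdde

This is an affine cipher: with a=0,…,z=25, each position x becomes (19x+5) mod 26.
For steep: s(18)→19·18+5≡9=j; t(19)→19·19+5≡2=c; e(4)→19·4+5≡3=d; e(4)→19·4+5≡3=d; p(15)→19·15+5≡4=e (all mod 26).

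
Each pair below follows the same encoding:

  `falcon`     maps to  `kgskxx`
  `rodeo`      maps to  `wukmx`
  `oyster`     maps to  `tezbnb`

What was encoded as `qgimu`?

label

In falcon: f→k is +5, a→g is +6, l→s is +7, c→k is +8 — the shift increases by 1 each position. The shift increases by 1 at each position, starting from +5: 5, 6, 7, ….
Decoding qgimu: q−5=l, g−6=a, i−7=b, m−8=e, u−9=l.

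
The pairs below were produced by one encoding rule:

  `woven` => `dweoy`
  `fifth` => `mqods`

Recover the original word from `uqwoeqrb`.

In woven: w→d is +7, o→w is +8, v→e is +9, e→o is +10 — the shift increases by 1 each position. The shift increases by 1 at each position, starting from +7: 7, 8, 9, ….
Reversing it on uqwoeqrb: u−7=n, q−8=i, w−9=n, o−10=e, e−11=t, q−12=e, r−13=e, b−14=n.

nineteen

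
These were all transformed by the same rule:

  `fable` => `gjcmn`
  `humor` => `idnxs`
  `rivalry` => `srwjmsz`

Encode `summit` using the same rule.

The shift depends on letter class: consonant f→g is +1, but vowel a→j is +9. The rule splits by letter class: vowels +9, consonants +1.
For summit: s(cons)+1=t, u(vowel)+9=d, m(cons)+1=n, m(cons)+1=n, i(vowel)+9=r, t(cons)+1=u.

tdnnru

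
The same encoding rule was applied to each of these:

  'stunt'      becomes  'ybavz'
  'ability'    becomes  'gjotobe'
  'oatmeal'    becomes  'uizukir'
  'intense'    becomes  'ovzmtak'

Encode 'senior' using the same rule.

ymtquz

Shifts by position in stunt: pos 0: s→y (+6), pos 1: t→b (+8), pos 2: u→a (+6), pos 3: n→v (+8) — repeating every 2. A repeating key of period 2 is used — shifts +6, +8 over and over.
Applying it to senior: s+6=y, e+8=m, n+6=t, i+8=q, o+6=u, r+8=z.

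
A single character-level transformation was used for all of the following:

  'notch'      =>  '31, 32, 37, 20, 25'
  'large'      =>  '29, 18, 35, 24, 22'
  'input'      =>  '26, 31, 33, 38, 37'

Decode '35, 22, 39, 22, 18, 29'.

n is letter #14 and maps to 31: an offset of 17. Letters become their 1-based position plus 17 (so a→18, b→19, …).
Undoing it on 35, 22, 39, 22, 18, 29: 35→(35−17)÷1=18=r, 22→(22−17)÷1=5=e, 39→(39−17)÷1=22=v, 22→(22−17)÷1=5=e, 18→(18−17)÷1=1=a, 29→(29−17)÷1=12=l.

reveal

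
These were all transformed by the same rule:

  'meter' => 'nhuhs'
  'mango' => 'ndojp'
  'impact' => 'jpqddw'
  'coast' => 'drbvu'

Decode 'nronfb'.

monkey

Shifts by position in meter: pos 0: m→n (+1), pos 1: e→h (+3), pos 2: t→u (+1), pos 3: e→h (+3) — repeating every 2. It's a Vigenère-style cipher with numeric key [1,3]: position i shifts by key[i mod 2].
Undoing it on nronfb: n−1=m, r−3=o, o−1=n, n−3=k, f−1=e, b−3=y.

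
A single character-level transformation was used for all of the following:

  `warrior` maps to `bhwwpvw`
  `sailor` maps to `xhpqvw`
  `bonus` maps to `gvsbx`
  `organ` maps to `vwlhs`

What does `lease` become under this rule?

qlhxl

The shift depends on letter class: consonant w→b is +5, but vowel a→h is +7. Two shifts are in play — +7 for a/e/i/o/u, +5 for every other letter.
On lease: l(cons)+5=q, e(vowel)+7=l, a(vowel)+7=h, s(cons)+5=x, e(vowel)+7=l.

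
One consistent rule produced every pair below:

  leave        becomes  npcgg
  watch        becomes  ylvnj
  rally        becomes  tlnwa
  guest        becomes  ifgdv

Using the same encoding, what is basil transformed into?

dlutn

It's a Vigenère-style cipher with numeric key [2,11]: position i shifts by key[i mod 2].
For basil: b+2=d, a+11=l, s+2=u, i+11=t, l+2=n.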